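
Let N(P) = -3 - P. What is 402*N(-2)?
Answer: -402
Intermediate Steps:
402*N(-2) = 402*(-3 - 1*(-2)) = 402*(-3 + 2) = 402*(-1) = -402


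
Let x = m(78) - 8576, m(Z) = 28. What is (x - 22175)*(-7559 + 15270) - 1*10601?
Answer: -236915654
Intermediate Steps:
x = -8548 (x = 28 - 8576 = -8548)
(x - 22175)*(-7559 + 15270) - 1*10601 = (-8548 - 22175)*(-7559 + 15270) - 1*10601 = -30723*7711 - 10601 = -236905053 - 10601 = -236915654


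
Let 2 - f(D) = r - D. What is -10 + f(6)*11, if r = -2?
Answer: 100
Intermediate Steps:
f(D) = 4 + D (f(D) = 2 - (-2 - D) = 2 + (2 + D) = 4 + D)
-10 + f(6)*11 = -10 + (4 + 6)*11 = -10 + 10*11 = -10 + 110 = 100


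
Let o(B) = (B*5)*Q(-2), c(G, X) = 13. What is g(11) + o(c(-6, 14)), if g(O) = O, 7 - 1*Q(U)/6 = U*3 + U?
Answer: 5861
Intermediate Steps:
Q(U) = 42 - 24*U (Q(U) = 42 - 6*(U*3 + U) = 42 - 6*(3*U + U) = 42 - 24*U)
o(B) = 450*B (o(B) = (B*5)*(42 - 24*(-2)) = (5*B)*(42 + 48) = (5*B)*90 = 450*B)
g(11) + o(c(-6, 14)) = 11 + 450*13 = 11 + 5850 = 5861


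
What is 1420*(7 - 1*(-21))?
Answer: 39760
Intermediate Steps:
1420*(7 - 1*(-21)) = 1420*(7 + 21) = 1420*28 = 39760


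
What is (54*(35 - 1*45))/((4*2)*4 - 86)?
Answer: 10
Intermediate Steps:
(54*(35 - 1*45))/((4*2)*4 - 86) = (54*(35 - 45))/(8*4 - 86) = (54*(-10))/(32 - 86) = -540/(-54) = -540*(-1/54) = 10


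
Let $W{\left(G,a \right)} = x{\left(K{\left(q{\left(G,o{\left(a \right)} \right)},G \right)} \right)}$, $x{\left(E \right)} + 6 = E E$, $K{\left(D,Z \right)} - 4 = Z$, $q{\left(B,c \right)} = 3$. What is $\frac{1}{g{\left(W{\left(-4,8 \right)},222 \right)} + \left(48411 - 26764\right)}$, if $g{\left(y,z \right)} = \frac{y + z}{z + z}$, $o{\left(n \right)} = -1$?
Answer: $\frac{37}{800957} \approx 4.6195 \cdot 10^{-5}$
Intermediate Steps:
$K{\left(D,Z \right)} = 4 + Z$
$x{\left(E \right)} = -6 + E^{2}$ ($x{\left(E \right)} = -6 + E E = -6 + E^{2}$)
$W{\left(G,a \right)} = -6 + \left(4 + G\right)^{2}$
$g{\left(y,z \right)} = \frac{y + z}{2 z}$
$\frac{1}{g{\left(W{\left(-4,8 \right)},222 \right)} + \left(48411 - 26764\right)} = \frac{1}{\frac{\left(-6 + \left(4 - 4\right)^{2}\right) + 222}{2 \cdot 222} + \left(48411 - 26764\right)} = \frac{1}{\frac{1}{2} \cdot \frac{1}{222} \left(\left(-6 + 0^{2}\right) + 222\right) + 21647} = \frac{1}{\frac{1}{2} \cdot \frac{1}{222} \left(\left(-6 + 0\right) + 222\right) + 21647} = \frac{1}{\frac{1}{2} \cdot \frac{1}{222} \left(-6 + 222\right) + 21647} = \frac{1}{\frac{1}{2} \cdot \frac{1}{222} \cdot 216 + 21647} = \frac{1}{\frac{18}{37} + 21647} = \frac{1}{\frac{800957}{37}} = \frac{37}{800957}$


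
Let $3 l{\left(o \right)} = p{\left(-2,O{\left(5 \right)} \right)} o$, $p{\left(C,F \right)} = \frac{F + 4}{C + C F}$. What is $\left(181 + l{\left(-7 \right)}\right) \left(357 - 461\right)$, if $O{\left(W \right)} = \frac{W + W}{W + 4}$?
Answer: $- \frac{1089712}{57} \approx -19118.0$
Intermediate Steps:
$O{\left(W \right)} = \frac{2 W}{4 + W}$
$p{\left(C,F \right)} = \frac{4 + F}{C + C F}$
$l{\left(o \right)} = - \frac{23 o}{57}$ ($l{\left(o \right)} = \frac{\frac{4 + 2 \cdot 5 \frac{1}{4 + 5}}{\left(-2\right) \left(1 + 2 \cdot 5 \frac{1}{4 + 5}\right)} o}{3} = \frac{- \frac{4 + 2 \cdot 5 \cdot \frac{1}{9}}{2 \left(1 + 2 \cdot 5 \cdot \frac{1}{9}\right)} o}{3} = \frac{- \frac{4 + \frac{10}{9}}{2 \left(1 + \frac{10}{9}\right)} o}{3} = \frac{\left(- \frac{1}{2}\right) \frac{1}{\frac{19}{9}} \cdot \frac{46}{9} o}{3} = \frac{\left(- \frac{1}{2}\right) \frac{9}{19} \cdot \frac{46}{9} o}{3} = \frac{\left(- \frac{23}{19}\right) o}{3} = - \frac{23 o}{57}$)
$\left(181 + l{\left(-7 \right)}\right) \left(357 - 461\right) = \left(181 - - \frac{161}{57}\right) \left(357 - 461\right) = \left(181 + \frac{161}{57}\right) \left(-104\right) = \frac{10478}{57} \left(-104\right) = - \frac{1089712}{57}$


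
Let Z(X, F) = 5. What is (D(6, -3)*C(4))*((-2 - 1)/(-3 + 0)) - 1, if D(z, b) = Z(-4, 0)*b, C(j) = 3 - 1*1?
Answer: -31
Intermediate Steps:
C(j) = 2 (C(j) = 3 - 1 = 2)
D(z, b) = 5*b
(D(6, -3)*C(4))*((-2 - 1)/(-3 + 0)) - 1 = ((5*(-3))*2)*((-2 - 1)/(-3 + 0)) - 1 = (-15*2)*(-3/(-3)) - 1 = -(-90)*(-1)/3 - 1 = -30*1 - 1 = -30 - 1 = -31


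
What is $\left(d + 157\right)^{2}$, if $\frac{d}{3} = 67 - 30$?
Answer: $71824$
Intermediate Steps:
$d = 111$ ($d = 3 \left(67 - 30\right) = 3 \cdot 37 = 111$)
$\left(d + 157\right)^{2} = \left(111 + 157\right)^{2} = 268^{2} = 71824$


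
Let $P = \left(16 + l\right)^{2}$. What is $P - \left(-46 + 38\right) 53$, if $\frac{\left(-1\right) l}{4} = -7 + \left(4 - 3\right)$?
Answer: $2024$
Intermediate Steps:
$l = 24$ ($l = - 4 \left(-7 + \left(4 - 3\right)\right) = - 4 \left(-7 + 1\right) = \left(-4\right) \left(-6\right) = 24$)
$P = 1600$ ($P = \left(16 + 24\right)^{2} = 40^{2} = 1600$)
$P - \left(-46 + 38\right) 53 = 1600 - \left(-46 + 38\right) 53 = 1600 - \left(-8\right) 53 = 1600 - -424 = 1600 + 424 = 2024$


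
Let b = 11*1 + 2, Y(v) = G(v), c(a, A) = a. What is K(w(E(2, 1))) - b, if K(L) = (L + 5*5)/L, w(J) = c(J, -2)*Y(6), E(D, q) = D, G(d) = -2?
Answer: -73/4 ≈ -18.250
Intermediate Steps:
Y(v) = -2
w(J) = -2*J (w(J) = J*(-2) = -2*J)
b = 13 (b = 11 + 2 = 13)
K(L) = (25 + L)/L (K(L) = (L + 25)/L = (25 + L)/L)
K(w(E(2, 1))) - b = (25 - 2*2)/((-2*2)) - 1*13 = (25 - 4)/(-4) - 13 = -¼*21 - 13 = -21/4 - 13 = -73/4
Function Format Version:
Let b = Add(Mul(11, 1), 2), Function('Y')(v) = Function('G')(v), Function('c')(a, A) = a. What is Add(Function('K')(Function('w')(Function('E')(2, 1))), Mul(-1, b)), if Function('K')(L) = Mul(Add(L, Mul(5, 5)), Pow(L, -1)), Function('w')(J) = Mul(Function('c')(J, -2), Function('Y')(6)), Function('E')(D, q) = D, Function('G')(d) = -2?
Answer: Rational(-73, 4) ≈ -18.250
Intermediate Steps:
Function('Y')(v) = -2
Function('w')(J) = Mul(-2, J) (Function('w')(J) = Mul(J, -2) = Mul(-2, J))
b = 13 (b = Add(11, 2) = 13)
Function('K')(L) = Mul(Pow(L, -1), Add(25, L)) (Function('K')(L) = Mul(Add(L, 25), Pow(L, -1)) = Mul(Add(25, L), Pow(L, -1)) = Mul(Pow(L, -1), Add(25, L)))
Add(Function('K')(Function('w')(Function('E')(2, 1))), Mul(-1, b)) = Add(Mul(Pow(Mul(-2, 2), -1), Add(25, Mul(-2, 2))), Mul(-1, 13)) = Add(Mul(Pow(-4, -1), Add(25, -4)), -13) = Add(Mul(Rational(-1, 4), 21), -13) = Add(Rational(-21, 4), -13) = Rational(-73, 4)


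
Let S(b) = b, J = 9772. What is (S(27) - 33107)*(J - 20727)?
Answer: 362391400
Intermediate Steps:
(S(27) - 33107)*(J - 20727) = (27 - 33107)*(9772 - 20727) = -33080*(-10955) = 362391400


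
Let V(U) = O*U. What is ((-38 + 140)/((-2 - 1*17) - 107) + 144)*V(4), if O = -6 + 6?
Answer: 0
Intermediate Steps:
O = 0
V(U) = 0 (V(U) = 0*U = 0)
((-38 + 140)/((-2 - 1*17) - 107) + 144)*V(4) = ((-38 + 140)/((-2 - 1*17) - 107) + 144)*0 = (102/((-2 - 17) - 107) + 144)*0 = (102/(-19 - 107) + 144)*0 = (102/(-126) + 144)*0 = (102*(-1/126) + 144)*0 = (-17/21 + 144)*0 = (3007/21)*0 = 0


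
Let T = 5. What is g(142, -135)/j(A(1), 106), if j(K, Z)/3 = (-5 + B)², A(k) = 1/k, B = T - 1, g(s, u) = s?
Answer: 142/3 ≈ 47.333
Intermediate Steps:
B = 4 (B = 5 - 1 = 4)
j(K, Z) = 3 (j(K, Z) = 3*(-5 + 4)² = 3*(-1)² = 3*1 = 3)
g(142, -135)/j(A(1), 106) = 142/3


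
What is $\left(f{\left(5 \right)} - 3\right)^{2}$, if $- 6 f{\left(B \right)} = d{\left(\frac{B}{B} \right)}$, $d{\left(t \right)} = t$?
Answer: $\frac{361}{36} \approx 10.028$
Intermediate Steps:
$f{\left(B \right)} = - \frac{1}{6}$ ($f{\left(B \right)} = - \frac{B \frac{1}{B}}{6} = \left(- \frac{1}{6}\right) 1 = - \frac{1}{6}$)
$\left(f{\left(5 \right)} - 3\right)^{2} = \left(- \frac{1}{6} - 3\right)^{2} = \left(- \frac{19}{6}\right)^{2} = \frac{361}{36}$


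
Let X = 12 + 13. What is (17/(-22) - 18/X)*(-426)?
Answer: 174873/275 ≈ 635.90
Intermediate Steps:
X = 25
(17/(-22) - 18/X)*(-426) = (17/(-22) - 18/25)*(-426) = (17*(-1/22) - 18*1/25)*(-426) = (-17/22 - 18/25)*(-426) = -821/550*(-426) = 174873/275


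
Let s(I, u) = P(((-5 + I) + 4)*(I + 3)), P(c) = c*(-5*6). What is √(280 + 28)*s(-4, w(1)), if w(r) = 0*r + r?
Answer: -300*√77 ≈ -2632.5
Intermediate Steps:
w(r) = r (w(r) = 0 + r = r)
P(c) = -30*c (P(c) = c*(-30) = -30*c)
s(I, u) = -30*(-1 + I)*(3 + I) (s(I, u) = -30*((-5 + I) + 4)*(I + 3) = -30*(-1 + I)*(3 + I))
√(280 + 28)*s(-4, w(1)) = √(280 + 28)*(90 - 60*(-4) - 30*(-4)²) = √308*(90 + 240 - 30*16) = (2*√77)*(90 + 240 - 480) = (2*√77)*(-150) = -300*√77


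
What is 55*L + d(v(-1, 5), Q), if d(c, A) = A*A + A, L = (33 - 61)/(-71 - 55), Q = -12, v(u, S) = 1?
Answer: 1298/9 ≈ 144.22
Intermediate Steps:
L = 2/9 (L = -28/(-126) = -28*(-1/126) = 2/9 ≈ 0.22222)
d(c, A) = A + A**2 (d(c, A) = A**2 + A = A + A**2)
55*L + d(v(-1, 5), Q) = 55*(2/9) - 12*(1 - 12) = 110/9 - 12*(-11) = 110/9 + 132 = 1298/9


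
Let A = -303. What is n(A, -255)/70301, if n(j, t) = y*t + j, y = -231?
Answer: 58602/70301 ≈ 0.83359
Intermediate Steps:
n(j, t) = j - 231*t (n(j, t) = -231*t + j = j - 231*t)
n(A, -255)/70301 = (-303 - 231*(-255))/70301 = (-303 + 58905)*(1/70301) = 58602*(1/70301) = 58602/70301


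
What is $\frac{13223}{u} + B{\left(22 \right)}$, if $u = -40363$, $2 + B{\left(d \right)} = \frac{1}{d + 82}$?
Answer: $- \frac{9730333}{4197752} \approx -2.318$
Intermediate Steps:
$B{\left(d \right)} = -2 + \frac{1}{82 + d}$ ($B{\left(d \right)} = -2 + \frac{1}{d + 82} = -2 + \frac{1}{82 + d}$)
$\frac{13223}{u} + B{\left(22 \right)} = \frac{13223}{-40363} + \frac{-163 - 44}{82 + 22} = 13223 \left(- \frac{1}{40363}\right) + \frac{-163 - 44}{104} = - \frac{13223}{40363} + \frac{1}{104} \left(-207\right) = - \frac{13223}{40363} - \frac{207}{104} = - \frac{9730333}{4197752}$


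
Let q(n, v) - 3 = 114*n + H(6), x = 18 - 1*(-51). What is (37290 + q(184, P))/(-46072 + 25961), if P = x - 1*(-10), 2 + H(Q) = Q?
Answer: -58273/20111 ≈ -2.8976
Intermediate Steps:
x = 69 (x = 18 + 51 = 69)
H(Q) = -2 + Q
P = 79 (P = 69 - 1*(-10) = 69 + 10 = 79)
q(n, v) = 7 + 114*n (q(n, v) = 3 + (114*n + (-2 + 6)) = 3 + (114*n + 4) = 3 + (4 + 114*n) = 7 + 114*n)
(37290 + q(184, P))/(-46072 + 25961) = (37290 + (7 + 114*184))/(-46072 + 25961) = (37290 + (7 + 20976))/(-20111) = (37290 + 20983)*(-1/20111) = 58273*(-1/20111) = -58273/20111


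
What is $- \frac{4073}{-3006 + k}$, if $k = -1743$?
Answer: $\frac{4073}{4749} \approx 0.85765$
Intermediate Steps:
$- \frac{4073}{-3006 + k} = - \frac{4073}{-3006 - 1743} = - \frac{4073}{-4749} = \left(-4073\right) \left(- \frac{1}{4749}\right) = \frac{4073}{4749}$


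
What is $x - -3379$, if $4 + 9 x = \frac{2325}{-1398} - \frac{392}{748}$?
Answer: $\frac{2649536201}{784278} \approx 3378.3$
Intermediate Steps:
$x = - \frac{539161}{784278}$ ($x = - \frac{4}{9} + \frac{\frac{2325}{-1398} - \frac{392}{748}}{9} = - \frac{4}{9} + \frac{2325 \left(- \frac{1}{1398}\right) - \frac{98}{187}}{9} = - \frac{4}{9} + \frac{- \frac{775}{466} - \frac{98}{187}}{9} = - \frac{4}{9} + \frac{1}{9} \left(- \frac{190593}{87142}\right) = - \frac{4}{9} - \frac{21177}{87142} = - \frac{539161}{784278} \approx -0.68746$)
$x - -3379 = - \frac{539161}{784278} - -3379 = - \frac{539161}{784278} + 3379 = \frac{2649536201}{784278}$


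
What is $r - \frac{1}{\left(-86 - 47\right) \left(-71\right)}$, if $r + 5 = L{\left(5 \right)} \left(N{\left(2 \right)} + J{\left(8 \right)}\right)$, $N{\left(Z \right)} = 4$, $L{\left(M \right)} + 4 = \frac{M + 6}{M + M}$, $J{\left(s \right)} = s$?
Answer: $- \frac{1879162}{47215} \approx -39.8$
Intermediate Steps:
$L{\left(M \right)} = -4 + \frac{6 + M}{2 M}$ ($L{\left(M \right)} = -4 + \frac{M + 6}{M + M} = -4 + \frac{6 + M}{2 M}$)
$r = - \frac{199}{5}$ ($r = -5 + \left(- \frac{7}{2} + \frac{3}{5}\right) \left(4 + 8\right) = -5 + \left(- \frac{7}{2} + 3 \cdot \frac{1}{5}\right) 12 = -5 + \left(- \frac{7}{2} + \frac{3}{5}\right) 12 = -5 - \frac{174}{5} = - \frac{199}{5} \approx -39.8$)
$r - \frac{1}{\left(-86 - 47\right) \left(-71\right)} = - \frac{199}{5} - \frac{1}{\left(-86 - 47\right) \left(-71\right)} = - \frac{199}{5} - \frac{1}{\left(-133\right) \left(-71\right)} = - \frac{199}{5} - \frac{1}{9443} = - \frac{1879162}{47215}$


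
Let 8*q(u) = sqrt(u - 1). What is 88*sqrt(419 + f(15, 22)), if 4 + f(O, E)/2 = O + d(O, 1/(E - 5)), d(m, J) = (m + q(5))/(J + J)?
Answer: 44*sqrt(2801) ≈ 2328.7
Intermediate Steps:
q(u) = sqrt(-1 + u)/8 (q(u) = sqrt(u - 1)/8 = sqrt(-1 + u)/8)
d(m, J) = (1/4 + m)/(2*J) (d(m, J) = (m + sqrt(-1 + 5)/8)/(J + J) = (m + sqrt(4)/8)/((2*J)) = (m + (1/8)*2)*(1/(2*J)) = (m + 1/4)*(1/(2*J)) = (1/4 + m)*(1/(2*J)) = (1/4 + m)/(2*J))
f(O, E) = -8 + 2*O + (1 + 4*O)*(-5 + E)/4 (f(O, E) = -8 + 2*(O + (1 + 4*O)/(8*(1/(E - 5)))) = -8 + 2*(O + (1 + 4*O)/(8*(1/(-5 + E)))) = -8 + 2*(O + (-5 + E)*(1 + 4*O)/8) = -8 + 2*(O + (1 + 4*O)*(-5 + E)/8) = -8 + (2*O + (1 + 4*O)*(-5 + E)/4) = -8 + 2*O + (1 + 4*O)*(-5 + E)/4)
88*sqrt(419 + f(15, 22)) = 88*sqrt(419 + (-37/4 - 3*15 + (1/4)*22 + 22*15)) = 88*sqrt(419 + (-37/4 - 45 + 11/2 + 330)) = 88*sqrt(419 + 1125/4) = 88*sqrt(2801/4) = 88*(sqrt(2801)/2) = 44*sqrt(2801)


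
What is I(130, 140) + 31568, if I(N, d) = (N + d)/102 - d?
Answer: 534321/17 ≈ 31431.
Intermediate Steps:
I(N, d) = -101*d/102 + N/102 (I(N, d) = (N + d)*(1/102) - d = (N/102 + d/102) - d = -101*d/102 + N/102)
I(130, 140) + 31568 = (-101/102*140 + (1/102)*130) + 31568 = (-7070/51 + 65/51) + 31568 = -2335/17 + 31568 = 534321/17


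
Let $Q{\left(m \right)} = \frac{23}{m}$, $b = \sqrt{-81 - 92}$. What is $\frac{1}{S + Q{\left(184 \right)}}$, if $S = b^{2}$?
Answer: $- \frac{8}{1383} \approx -0.0057845$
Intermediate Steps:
$b = i \sqrt{173}$ ($b = \sqrt{-173} = i \sqrt{173} \approx 13.153 i$)
$S = -173$ ($S = \left(i \sqrt{173}\right)^{2} = -173$)
$\frac{1}{S + Q{\left(184 \right)}} = \frac{1}{-173 + \frac{23}{184}} = \frac{1}{-173 + 23 \cdot \frac{1}{184}} = \frac{1}{-173 + \frac{1}{8}} = \frac{1}{- \frac{1383}{8}} = - \frac{8}{1383}$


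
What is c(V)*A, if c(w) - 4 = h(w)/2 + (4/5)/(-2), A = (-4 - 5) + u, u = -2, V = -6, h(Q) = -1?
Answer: -341/10 ≈ -34.100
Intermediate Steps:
A = -11 (A = (-4 - 5) - 2 = -9 - 2 = -11)
c(w) = 31/10 (c(w) = 4 + (-1/2 + (4/5)/(-2)) = 4 + (-1*1/2 + (4*(1/5))*(-1/2)) = 4 + (-1/2 + (4/5)*(-1/2)) = 4 + (-1/2 - 2/5) = 4 - 9/10 = 31/10)
c(V)*A = (31/10)*(-11) = -341/10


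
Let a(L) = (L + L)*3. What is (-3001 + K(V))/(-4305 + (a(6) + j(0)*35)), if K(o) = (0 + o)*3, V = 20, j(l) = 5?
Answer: 2941/4094 ≈ 0.71837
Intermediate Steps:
a(L) = 6*L (a(L) = (2*L)*3 = 6*L)
K(o) = 3*o (K(o) = o*3 = 3*o)
(-3001 + K(V))/(-4305 + (a(6) + j(0)*35)) = (-3001 + 3*20)/(-4305 + (6*6 + 5*35)) = (-3001 + 60)/(-4305 + (36 + 175)) = -2941/(-4305 + 211) = -2941/(-4094) = -2941*(-1/4094) = 2941/4094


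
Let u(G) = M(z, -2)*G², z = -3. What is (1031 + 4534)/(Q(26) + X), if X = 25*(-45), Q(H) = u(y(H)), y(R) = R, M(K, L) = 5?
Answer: 1113/451 ≈ 2.4678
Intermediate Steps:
u(G) = 5*G²
Q(H) = 5*H²
X = -1125
(1031 + 4534)/(Q(26) + X) = (1031 + 4534)/(5*26² - 1125) = 5565/(5*676 - 1125) = 5565/(3380 - 1125) = 5565/2255 = 5565*(1/2255) = 1113/451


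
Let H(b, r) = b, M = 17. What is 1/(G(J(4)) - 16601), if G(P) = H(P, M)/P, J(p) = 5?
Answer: -1/16600 ≈ -6.0241e-5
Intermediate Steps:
G(P) = 1 (G(P) = P/P = 1)
1/(G(J(4)) - 16601) = 1/(1 - 16601) = 1/(-16600) = -1/16600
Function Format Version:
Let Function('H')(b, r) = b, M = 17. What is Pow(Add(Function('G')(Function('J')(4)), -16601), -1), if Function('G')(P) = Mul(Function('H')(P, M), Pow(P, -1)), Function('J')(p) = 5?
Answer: Rational(-1, 16600) ≈ -6.0241e-5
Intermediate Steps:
Function('G')(P) = 1 (Function('G')(P) = Mul(P, Pow(P, -1)) = 1)
Pow(Add(Function('G')(Function('J')(4)), -16601), -1) = Pow(Add(1, -16601), -1) = Pow(-16600, -1) = Rational(-1, 16600)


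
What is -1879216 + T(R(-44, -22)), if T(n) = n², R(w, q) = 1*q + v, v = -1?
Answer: -1878687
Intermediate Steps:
R(w, q) = -1 + q (R(w, q) = 1*q - 1 = q - 1 = -1 + q)
-1879216 + T(R(-44, -22)) = -1879216 + (-1 - 22)² = -1879216 + (-23)² = -1879216 + 529 = -1878687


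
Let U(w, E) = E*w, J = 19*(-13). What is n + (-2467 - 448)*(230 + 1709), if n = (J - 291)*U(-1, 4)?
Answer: -5650033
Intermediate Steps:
J = -247
n = 2152 (n = (-247 - 291)*(4*(-1)) = -538*(-4) = 2152)
n + (-2467 - 448)*(230 + 1709) = 2152 + (-2467 - 448)*(230 + 1709) = 2152 - 2915*1939 = 2152 - 5652185 = -5650033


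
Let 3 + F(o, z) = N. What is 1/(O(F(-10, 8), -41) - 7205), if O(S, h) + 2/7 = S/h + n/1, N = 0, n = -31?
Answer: -287/2076793 ≈ -0.00013819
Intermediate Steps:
F(o, z) = -3 (F(o, z) = -3 + 0 = -3)
O(S, h) = -219/7 + S/h (O(S, h) = -2/7 + (S/h - 31/1) = -2/7 + (S/h - 31*1) = -2/7 + (S/h - 31) = -2/7 + (-31 + S/h) = -219/7 + S/h)
1/(O(F(-10, 8), -41) - 7205) = 1/((-219/7 - 3/(-41)) - 7205) = 1/((-219/7 - 3*(-1/41)) - 7205) = 1/((-219/7 + 3/41) - 7205) = 1/(-8958/287 - 7205) = 1/(-2076793/287) = -287/2076793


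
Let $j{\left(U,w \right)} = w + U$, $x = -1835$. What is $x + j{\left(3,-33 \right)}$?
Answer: $-1865$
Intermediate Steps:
$j{\left(U,w \right)} = U + w$
$x + j{\left(3,-33 \right)} = -1835 + \left(3 - 33\right) = -1835 - 30 = -1865$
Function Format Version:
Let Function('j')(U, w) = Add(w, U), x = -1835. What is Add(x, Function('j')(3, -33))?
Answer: -1865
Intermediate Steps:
Function('j')(U, w) = Add(U, w)
Add(x, Function('j')(3, -33)) = Add(-1835, Add(3, -33)) = Add(-1835, -30) = -1865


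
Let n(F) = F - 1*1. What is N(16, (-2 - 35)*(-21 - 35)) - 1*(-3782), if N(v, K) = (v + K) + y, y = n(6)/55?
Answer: 64571/11 ≈ 5870.1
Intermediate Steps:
n(F) = -1 + F (n(F) = F - 1 = -1 + F)
y = 1/11 (y = (-1 + 6)/55 = 5*(1/55) = 1/11 ≈ 0.090909)
N(v, K) = 1/11 + K + v (N(v, K) = (v + K) + 1/11 = (K + v) + 1/11 = 1/11 + K + v)
N(16, (-2 - 35)*(-21 - 35)) - 1*(-3782) = (1/11 + (-2 - 35)*(-21 - 35) + 16) - 1*(-3782) = (1/11 - 37*(-56) + 16) + 3782 = (1/11 + 2072 + 16) + 3782 = 22969/11 + 3782 = 64571/11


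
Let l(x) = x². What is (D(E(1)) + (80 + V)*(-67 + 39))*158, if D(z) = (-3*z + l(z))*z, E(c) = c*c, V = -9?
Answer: -314420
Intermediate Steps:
E(c) = c²
D(z) = z*(z² - 3*z) (D(z) = (-3*z + z²)*z = (z² - 3*z)*z = z*(z² - 3*z))
(D(E(1)) + (80 + V)*(-67 + 39))*158 = ((1²)²*(-3 + 1²) + (80 - 9)*(-67 + 39))*158 = (1²*(-3 + 1) + 71*(-28))*158 = (1*(-2) - 1988)*158 = (-2 - 1988)*158 = -1990*158 = -314420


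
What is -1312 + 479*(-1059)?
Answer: -508573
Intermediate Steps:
-1312 + 479*(-1059) = -1312 - 507261 = -508573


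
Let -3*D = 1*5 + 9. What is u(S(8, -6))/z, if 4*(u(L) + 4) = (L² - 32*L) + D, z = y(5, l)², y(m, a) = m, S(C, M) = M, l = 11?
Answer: 311/150 ≈ 2.0733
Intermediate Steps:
D = -14/3 (D = -(1*5 + 9)/3 = -(5 + 9)/3 = -⅓*14 = -14/3 ≈ -4.6667)
z = 25 (z = 5² = 25)
u(L) = -31/6 - 8*L + L²/4 (u(L) = -4 + ((L² - 32*L) - 14/3)/4 = -4 + (-14/3 + L² - 32*L)/4 = -4 + (-7/6 - 8*L + L²/4) = -31/6 - 8*L + L²/4)
u(S(8, -6))/z = (-31/6 - 8*(-6) + (¼)*(-6)²)/25 = (-31/6 + 48 + (¼)*36)*(1/25) = (-31/6 + 48 + 9)*(1/25) = (311/6)*(1/25) = 311/150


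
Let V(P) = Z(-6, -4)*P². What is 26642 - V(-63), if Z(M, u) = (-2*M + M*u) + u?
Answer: -100366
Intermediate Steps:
Z(M, u) = u - 2*M + M*u
V(P) = 32*P² (V(P) = (-4 - 2*(-6) - 6*(-4))*P² = (-4 + 12 + 24)*P² = 32*P²)
26642 - V(-63) = 26642 - 32*(-63)² = 26642 - 32*3969 = 26642 - 1*127008 = 26642 - 127008 = -100366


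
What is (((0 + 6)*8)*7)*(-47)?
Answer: -15792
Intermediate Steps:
(((0 + 6)*8)*7)*(-47) = ((6*8)*7)*(-47) = (48*7)*(-47) = 336*(-47) = -15792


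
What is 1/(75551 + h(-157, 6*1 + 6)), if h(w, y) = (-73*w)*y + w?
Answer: 1/212926 ≈ 4.6965e-6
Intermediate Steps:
h(w, y) = w - 73*w*y (h(w, y) = -73*w*y + w = w - 73*w*y)
1/(75551 + h(-157, 6*1 + 6)) = 1/(75551 - 157*(1 - 73*(6*1 + 6))) = 1/(75551 - 157*(1 - 73*(6 + 6))) = 1/(75551 - 157*(1 - 73*12)) = 1/(75551 - 157*(1 - 876)) = 1/(75551 - 157*(-875)) = 1/(75551 + 137375) = 1/212926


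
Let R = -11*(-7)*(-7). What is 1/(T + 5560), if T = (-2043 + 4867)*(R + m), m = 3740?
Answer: 1/9045184 ≈ 1.1056e-7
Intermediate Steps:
R = -539 (R = 77*(-7) = -539)
T = 9039624 (T = (-2043 + 4867)*(-539 + 3740) = 2824*3201 = 9039624)
1/(T + 5560) = 1/(9039624 + 5560) = 1/9045184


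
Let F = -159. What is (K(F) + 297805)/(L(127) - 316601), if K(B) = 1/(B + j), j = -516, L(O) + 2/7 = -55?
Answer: -703564309/748100475 ≈ -0.94047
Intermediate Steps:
L(O) = -387/7 (L(O) = -2/7 - 55 = -387/7)
K(B) = 1/(-516 + B) (K(B) = 1/(B - 516) = 1/(-516 + B))
(K(F) + 297805)/(L(127) - 316601) = (1/(-516 - 159) + 297805)/(-387/7 - 316601) = (1/(-675) + 297805)/(-2216594/7) = (-1/675 + 297805)*(-7/2216594) = (201018374/675)*(-7/2216594) = -703564309/748100475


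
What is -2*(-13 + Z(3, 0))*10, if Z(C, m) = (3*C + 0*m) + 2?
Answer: 40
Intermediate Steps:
Z(C, m) = 2 + 3*C (Z(C, m) = (3*C + 0) + 2 = 3*C + 2 = 2 + 3*C)
-2*(-13 + Z(3, 0))*10 = -2*(-13 + (2 + 3*3))*10 = -2*(-13 + (2 + 9))*10 = -2*(-13 + 11)*10 = -2*(-2)*10 = 4*10 = 40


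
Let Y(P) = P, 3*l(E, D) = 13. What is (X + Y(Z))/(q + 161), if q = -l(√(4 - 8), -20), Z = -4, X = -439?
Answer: -1329/470 ≈ -2.8277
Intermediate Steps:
l(E, D) = 13/3 (l(E, D) = (⅓)*13 = 13/3)
q = -13/3 (q = -1*13/3 = -13/3 ≈ -4.3333)
(X + Y(Z))/(q + 161) = (-439 - 4)/(-13/3 + 161) = -443/470/3 = -443*3/470 = -1329/470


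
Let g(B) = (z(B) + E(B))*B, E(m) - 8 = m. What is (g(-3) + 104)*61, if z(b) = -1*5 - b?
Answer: 5795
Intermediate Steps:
E(m) = 8 + m
z(b) = -5 - b
g(B) = 3*B (g(B) = ((-5 - B) + (8 + B))*B = 3*B)
(g(-3) + 104)*61 = (3*(-3) + 104)*61 = (-9 + 104)*61 = 95*61 = 5795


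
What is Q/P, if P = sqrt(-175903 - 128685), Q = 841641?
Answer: -841641*I*sqrt(76147)/152294 ≈ -1525.0*I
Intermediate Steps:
P = 2*I*sqrt(76147) (P = sqrt(-304588) = 2*I*sqrt(76147) ≈ 551.89*I)
Q/P = 841641/((2*I*sqrt(76147))) = 841641*(-I*sqrt(76147)/152294) = -841641*I*sqrt(76147)/152294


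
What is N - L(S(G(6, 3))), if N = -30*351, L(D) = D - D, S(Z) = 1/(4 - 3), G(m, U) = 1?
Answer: -10530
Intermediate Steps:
S(Z) = 1 (S(Z) = 1/1 = 1)
L(D) = 0
N = -10530
N - L(S(G(6, 3))) = -10530 - 1*0 = -10530 + 0 = -10530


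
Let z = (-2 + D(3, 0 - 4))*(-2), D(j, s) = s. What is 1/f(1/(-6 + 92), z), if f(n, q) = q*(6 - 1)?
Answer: 1/60 ≈ 0.016667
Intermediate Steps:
z = 12 (z = (-2 + (0 - 4))*(-2) = (-2 - 4)*(-2) = -6*(-2) = 12)
f(n, q) = 5*q (f(n, q) = q*5 = 5*q)
1/f(1/(-6 + 92), z) = 1/(5*12) = 1/60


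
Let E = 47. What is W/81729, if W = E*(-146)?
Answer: -6862/81729 ≈ -0.083960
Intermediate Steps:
W = -6862 (W = 47*(-146) = -6862)
W/81729 = -6862/81729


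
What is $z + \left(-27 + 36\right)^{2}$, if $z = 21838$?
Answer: $21919$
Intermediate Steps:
$z + \left(-27 + 36\right)^{2} = 21838 + \left(-27 + 36\right)^{2} = 21838 + 9^{2} = 21838 + 81 = 21919$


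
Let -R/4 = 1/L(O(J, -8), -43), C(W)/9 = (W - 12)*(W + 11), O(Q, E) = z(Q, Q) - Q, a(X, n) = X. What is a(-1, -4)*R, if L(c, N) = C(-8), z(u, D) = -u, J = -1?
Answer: -1/135 ≈ -0.0074074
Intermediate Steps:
O(Q, E) = -2*Q (O(Q, E) = -Q - Q = -2*Q)
C(W) = 9*(-12 + W)*(11 + W) (C(W) = 9*((W - 12)*(W + 11)) = 9*((-12 + W)*(11 + W)) = 9*(-12 + W)*(11 + W))
L(c, N) = -540 (L(c, N) = -1188 - 9*(-8) + 9*(-8)**2 = -1188 + 72 + 9*64 = -1188 + 72 + 576 = -540)
R = 1/135 (R = -4/(-540) = -4*(-1/540) = 1/135 ≈ 0.0074074)
a(-1, -4)*R = -1*1/135 = -1/135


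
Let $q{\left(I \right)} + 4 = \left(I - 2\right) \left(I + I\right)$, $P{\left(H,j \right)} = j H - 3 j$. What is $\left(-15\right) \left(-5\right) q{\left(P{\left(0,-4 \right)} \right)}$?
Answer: $17700$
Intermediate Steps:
$P{\left(H,j \right)} = - 3 j + H j$ ($P{\left(H,j \right)} = H j - 3 j = - 3 j + H j$)
$q{\left(I \right)} = -4 + 2 I \left(-2 + I\right)$ ($q{\left(I \right)} = -4 + \left(I - 2\right) \left(I + I\right) = -4 + \left(-2 + I\right) 2 I = -4 + 2 I \left(-2 + I\right)$)
$\left(-15\right) \left(-5\right) q{\left(P{\left(0,-4 \right)} \right)} = \left(-15\right) \left(-5\right) \left(-4 - 4 \left(- 4 \left(-3 + 0\right)\right) + 2 \left(- 4 \left(-3 + 0\right)\right)^{2}\right) = 75 \left(-4 - 4 \left(\left(-4\right) \left(-3\right)\right) + 2 \left(\left(-4\right) \left(-3\right)\right)^{2}\right) = 75 \left(-4 - 48 + 2 \cdot 12^{2}\right) = 75 \left(-4 - 48 + 2 \cdot 144\right) = 75 \left(-4 - 48 + 288\right) = 75 \cdot 236 = 17700$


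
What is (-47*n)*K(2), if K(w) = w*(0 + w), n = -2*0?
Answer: 0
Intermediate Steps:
n = 0
K(w) = w² (K(w) = w*w = w²)
(-47*n)*K(2) = -47*0*2² = 0*4 = 0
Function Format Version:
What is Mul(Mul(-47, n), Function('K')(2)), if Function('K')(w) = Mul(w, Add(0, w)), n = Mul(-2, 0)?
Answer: 0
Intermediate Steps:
n = 0
Function('K')(w) = Pow(w, 2) (Function('K')(w) = Mul(w, w) = Pow(w, 2))
Mul(Mul(-47, n), Function('K')(2)) = Mul(Mul(-47, 0), Pow(2, 2)) = Mul(0, 4) = 0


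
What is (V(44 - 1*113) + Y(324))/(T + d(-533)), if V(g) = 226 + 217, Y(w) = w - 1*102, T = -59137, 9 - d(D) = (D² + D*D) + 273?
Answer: -665/627579 ≈ -0.0010596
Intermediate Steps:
d(D) = -264 - 2*D² (d(D) = 9 - ((D² + D*D) + 273) = 9 - ((D² + D²) + 273) = 9 - (2*D² + 273) = 9 - (273 + 2*D²) = 9 + (-273 - 2*D²) = -264 - 2*D²)
Y(w) = -102 + w (Y(w) = w - 102 = -102 + w)
V(g) = 443
(V(44 - 1*113) + Y(324))/(T + d(-533)) = (443 + (-102 + 324))/(-59137 + (-264 - 2*(-533)²)) = (443 + 222)/(-59137 + (-264 - 2*284089)) = 665/(-59137 + (-264 - 568178)) = 665/(-59137 - 568442) = 665/(-627579) = 665*(-1/627579) = -665/627579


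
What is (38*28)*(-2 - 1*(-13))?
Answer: 11704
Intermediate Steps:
(38*28)*(-2 - 1*(-13)) = 1064*(-2 + 13) = 1064*11 = 11704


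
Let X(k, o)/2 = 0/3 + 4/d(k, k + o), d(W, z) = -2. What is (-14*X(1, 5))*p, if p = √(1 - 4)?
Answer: 56*I*√3 ≈ 96.995*I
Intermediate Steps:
X(k, o) = -4 (X(k, o) = 2*(0/3 + 4/(-2)) = 2*(0*(⅓) + 4*(-½)) = 2*(0 - 2) = 2*(-2) = -4)
p = I*√3 (p = √(-3) = I*√3 ≈ 1.732*I)
(-14*X(1, 5))*p = (-14*(-4))*(I*√3) = 56*(I*√3) = 56*I*√3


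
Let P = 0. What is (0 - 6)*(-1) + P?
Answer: 6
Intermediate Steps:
(0 - 6)*(-1) + P = (0 - 6)*(-1) + 0 = -6*(-1) + 0 = 6 + 0 = 6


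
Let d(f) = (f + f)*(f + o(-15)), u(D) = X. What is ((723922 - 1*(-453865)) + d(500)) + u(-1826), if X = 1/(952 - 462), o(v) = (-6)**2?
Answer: 839755631/490 ≈ 1.7138e+6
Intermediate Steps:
o(v) = 36
X = 1/490 ≈ 0.0020408
u(D) = 1/490
d(f) = 2*f*(36 + f) (d(f) = (f + f)*(f + 36) = (2*f)*(36 + f) = 2*f*(36 + f))
((723922 - 1*(-453865)) + d(500)) + u(-1826) = ((723922 - 1*(-453865)) + 2*500*(36 + 500)) + 1/490 = ((723922 + 453865) + 2*500*536) + 1/490 = (1177787 + 536000) + 1/490 = 1713787 + 1/490 = 839755631/490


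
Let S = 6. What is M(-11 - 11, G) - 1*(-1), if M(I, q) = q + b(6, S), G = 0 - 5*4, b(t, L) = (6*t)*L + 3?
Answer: 200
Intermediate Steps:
b(t, L) = 3 + 6*L*t (b(t, L) = 6*L*t + 3 = 3 + 6*L*t)
G = -20 (G = 0 - 20 = -20)
M(I, q) = 219 + q (M(I, q) = q + (3 + 6*6*6) = q + (3 + 216) = q + 219 = 219 + q)
M(-11 - 11, G) - 1*(-1) = (219 - 20) - 1*(-1) = 199 + 1 = 200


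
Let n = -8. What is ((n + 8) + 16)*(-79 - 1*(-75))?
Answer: -64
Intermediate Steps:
((n + 8) + 16)*(-79 - 1*(-75)) = ((-8 + 8) + 16)*(-79 - 1*(-75)) = (0 + 16)*(-79 + 75) = 16*(-4) = -64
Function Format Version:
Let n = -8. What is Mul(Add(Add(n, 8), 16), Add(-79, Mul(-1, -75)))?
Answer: -64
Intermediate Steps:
Mul(Add(Add(n, 8), 16), Add(-79, Mul(-1, -75))) = Mul(Add(Add(-8, 8), 16), Add(-79, Mul(-1, -75))) = Mul(Add(0, 16), Add(-79, 75)) = Mul(16, -4) = -64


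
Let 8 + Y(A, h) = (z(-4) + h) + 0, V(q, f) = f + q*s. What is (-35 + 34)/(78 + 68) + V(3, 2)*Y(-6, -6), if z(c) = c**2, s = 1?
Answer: 1459/146 ≈ 9.9931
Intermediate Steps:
V(q, f) = f + q (V(q, f) = f + q*1 = f + q)
Y(A, h) = 8 + h (Y(A, h) = -8 + (((-4)**2 + h) + 0) = -8 + ((16 + h) + 0) = -8 + (16 + h) = 8 + h)
(-35 + 34)/(78 + 68) + V(3, 2)*Y(-6, -6) = (-35 + 34)/(78 + 68) + (2 + 3)*(8 - 6) = -1/146 + 5*2 = -1*1/146 + 10 = -1/146 + 10 = 1459/146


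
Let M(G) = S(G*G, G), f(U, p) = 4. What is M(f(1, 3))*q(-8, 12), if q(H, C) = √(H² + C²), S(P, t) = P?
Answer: 64*√13 ≈ 230.76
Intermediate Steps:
q(H, C) = √(C² + H²)
M(G) = G² (M(G) = G*G = G²)
M(f(1, 3))*q(-8, 12) = 4²*√(12² + (-8)²) = 16*√(144 + 64) = 16*√208 = 16*(4*√13) = 64*√13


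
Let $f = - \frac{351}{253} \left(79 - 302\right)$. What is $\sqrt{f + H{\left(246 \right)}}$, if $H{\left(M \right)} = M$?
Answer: $\frac{\sqrt{35549283}}{253} \approx 23.566$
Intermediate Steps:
$f = \frac{78273}{253}$ ($f = \left(-351\right) \frac{1}{253} \left(-223\right) = \left(- \frac{351}{253}\right) \left(-223\right) = \frac{78273}{253} \approx 309.38$)
$\sqrt{f + H{\left(246 \right)}} = \sqrt{\frac{78273}{253} + 246} = \sqrt{\frac{140511}{253}} = \frac{\sqrt{35549283}}{253}$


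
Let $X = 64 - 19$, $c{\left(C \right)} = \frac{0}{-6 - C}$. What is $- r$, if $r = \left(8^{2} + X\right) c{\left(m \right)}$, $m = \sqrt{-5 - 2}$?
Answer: $0$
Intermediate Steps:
$m = i \sqrt{7}$ ($m = \sqrt{-7} = i \sqrt{7} \approx 2.6458 i$)
$c{\left(C \right)} = 0$
$X = 45$ ($X = 64 - 19 = 45$)
$r = 0$ ($r = \left(8^{2} + 45\right) 0 = \left(64 + 45\right) 0 = 109 \cdot 0 = 0$)
$- r = \left(-1\right) 0 = 0$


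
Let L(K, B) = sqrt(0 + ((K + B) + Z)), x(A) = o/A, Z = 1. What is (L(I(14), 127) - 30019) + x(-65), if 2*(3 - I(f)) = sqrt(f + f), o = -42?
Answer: -1951193/65 + sqrt(131 - sqrt(7)) ≈ -30007.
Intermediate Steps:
I(f) = 3 - sqrt(2)*sqrt(f)/2 (I(f) = 3 - sqrt(f + f)/2 = 3 - sqrt(2)*sqrt(f)/2)
x(A) = -42/A
L(K, B) = sqrt(1 + B + K) (L(K, B) = sqrt(0 + ((K + B) + 1)) = sqrt(0 + ((B + K) + 1)) = sqrt(0 + (1 + B + K)) = sqrt(1 + B + K))
(L(I(14), 127) - 30019) + x(-65) = (sqrt(1 + 127 + (3 - sqrt(2)*sqrt(14)/2)) - 30019) - 42/(-65) = (sqrt(1 + 127 + (3 - sqrt(7))) - 30019) - 42*(-1/65) = (sqrt(131 - sqrt(7)) - 30019) + 42/65 = (-30019 + sqrt(131 - sqrt(7))) + 42/65 = -1951193/65 + sqrt(131 - sqrt(7))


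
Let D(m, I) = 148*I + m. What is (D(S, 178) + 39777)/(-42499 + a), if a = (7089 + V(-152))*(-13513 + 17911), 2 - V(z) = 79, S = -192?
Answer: 65929/30796277 ≈ 0.0021408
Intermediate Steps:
V(z) = -77 (V(z) = 2 - 1*79 = 2 - 79 = -77)
D(m, I) = m + 148*I
a = 30838776 (a = (7089 - 77)*(-13513 + 17911) = 7012*4398 = 30838776)
(D(S, 178) + 39777)/(-42499 + a) = ((-192 + 148*178) + 39777)/(-42499 + 30838776) = ((-192 + 26344) + 39777)/30796277 = (26152 + 39777)*(1/30796277) = 65929*(1/30796277) = 65929/30796277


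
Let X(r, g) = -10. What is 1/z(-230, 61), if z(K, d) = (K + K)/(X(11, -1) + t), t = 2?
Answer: 2/115 ≈ 0.017391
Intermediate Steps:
z(K, d) = -K/4 (z(K, d) = (K + K)/(-10 + 2) = (2*K)/(-8) = (2*K)*(-⅛) = -K/4)
1/z(-230, 61) = 1/(-¼*(-230)) = 1/(115/2) = 2/115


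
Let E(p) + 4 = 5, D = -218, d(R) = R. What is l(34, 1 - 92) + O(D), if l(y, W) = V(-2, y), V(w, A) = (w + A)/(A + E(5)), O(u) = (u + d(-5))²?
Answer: 1740547/35 ≈ 49730.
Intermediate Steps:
E(p) = 1 (E(p) = -4 + 5 = 1)
O(u) = (-5 + u)² (O(u) = (u - 5)² = (-5 + u)²)
V(w, A) = (A + w)/(1 + A) (V(w, A) = (w + A)/(A + 1) = (A + w)/(1 + A))
l(y, W) = (-2 + y)/(1 + y) (l(y, W) = (y - 2)/(1 + y) = (-2 + y)/(1 + y))
l(34, 1 - 92) + O(D) = (-2 + 34)/(1 + 34) + (-5 - 218)² = 32/35 + (-223)² = (1/35)*32 + 49729 = 32/35 + 49729 = 1740547/35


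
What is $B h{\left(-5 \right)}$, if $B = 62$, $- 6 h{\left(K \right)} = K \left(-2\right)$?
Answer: $- \frac{310}{3} \approx -103.33$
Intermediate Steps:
$h{\left(K \right)} = \frac{K}{3}$ ($h{\left(K \right)} = - \frac{K \left(-2\right)}{6} = - \frac{\left(-2\right) K}{6} = \frac{K}{3}$)
$B h{\left(-5 \right)} = 62 \cdot \frac{1}{3} \left(-5\right) = 62 \left(- \frac{5}{3}\right) = - \frac{310}{3}$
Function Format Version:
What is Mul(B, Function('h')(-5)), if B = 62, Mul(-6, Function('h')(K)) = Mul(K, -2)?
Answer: Rational(-310, 3) ≈ -103.33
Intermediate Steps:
Function('h')(K) = Mul(Rational(1, 3), K) (Function('h')(K) = Mul(Rational(-1, 6), Mul(K, -2)) = Mul(Rational(-1, 6), Mul(-2, K)) = Mul(Rational(1, 3), K))
Mul(B, Function('h')(-5)) = Mul(62, Mul(Rational(1, 3), -5)) = Mul(62, Rational(-5, 3)) = Rational(-310, 3)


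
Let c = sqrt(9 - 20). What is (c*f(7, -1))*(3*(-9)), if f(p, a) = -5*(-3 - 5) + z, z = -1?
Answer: -1053*I*sqrt(11) ≈ -3492.4*I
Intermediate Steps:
c = I*sqrt(11) (c = sqrt(-11) = I*sqrt(11) ≈ 3.3166*I)
f(p, a) = 39 (f(p, a) = -5*(-3 - 5) - 1 = -(-40) - 1 = -5*(-8) - 1 = 40 - 1 = 39)
(c*f(7, -1))*(3*(-9)) = ((I*sqrt(11))*39)*(3*(-9)) = (39*I*sqrt(11))*(-27) = -1053*I*sqrt(11)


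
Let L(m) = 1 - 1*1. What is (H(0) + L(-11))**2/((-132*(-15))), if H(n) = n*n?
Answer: 0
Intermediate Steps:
H(n) = n**2
L(m) = 0 (L(m) = 1 - 1 = 0)
(H(0) + L(-11))**2/((-132*(-15))) = (0**2 + 0)**2/((-132*(-15))) = (0 + 0)**2/1980 = 0**2*(1/1980) = 0*(1/1980) = 0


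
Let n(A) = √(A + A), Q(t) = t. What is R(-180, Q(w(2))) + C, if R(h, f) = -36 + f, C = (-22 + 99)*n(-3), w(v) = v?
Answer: -34 + 77*I*√6 ≈ -34.0 + 188.61*I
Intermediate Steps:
n(A) = √2*√A (n(A) = √(2*A) = √2*√A)
C = 77*I*√6 (C = (-22 + 99)*(√2*√(-3)) = 77*(√2*(I*√3)) = 77*(I*√6) = 77*I*√6 ≈ 188.61*I)
R(-180, Q(w(2))) + C = (-36 + 2) + 77*I*√6 = -34 + 77*I*√6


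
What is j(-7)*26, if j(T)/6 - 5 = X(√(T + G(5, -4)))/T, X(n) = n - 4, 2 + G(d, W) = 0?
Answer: 6084/7 - 468*I/7 ≈ 869.14 - 66.857*I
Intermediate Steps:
G(d, W) = -2 (G(d, W) = -2 + 0 = -2)
X(n) = -4 + n
j(T) = 30 + 6*(-4 + √(-2 + T))/T (j(T) = 30 + 6*((-4 + √(T - 2))/T) = 30 + 6*((-4 + √(-2 + T))/T) = 30 + 6*(-4 + √(-2 + T))/T)
j(-7)*26 = (6*(-4 + √(-2 - 7) + 5*(-7))/(-7))*26 = (6*(-⅐)*(-4 + √(-9) - 35))*26 = (6*(-⅐)*(-4 + 3*I - 35))*26 = (6*(-⅐)*(-39 + 3*I))*26 = (234/7 - 18*I/7)*26 = 6084/7 - 468*I/7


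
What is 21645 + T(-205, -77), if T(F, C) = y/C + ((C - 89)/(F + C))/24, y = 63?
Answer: 805683937/37224 ≈ 21644.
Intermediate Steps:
T(F, C) = 63/C + (-89 + C)/(24*(C + F)) (T(F, C) = 63/C + ((C - 89)/(F + C))/24 = 63/C + ((-89 + C)/(C + F))*(1/24) = 63/C + (-89 + C)/(24*(C + F)))
21645 + T(-205, -77) = 21645 + (1/24)*((-77)² + 1423*(-77) + 1512*(-205))/(-77*(-77 - 205)) = 21645 + (1/24)*(-1/77)*(5929 - 109571 - 309960)/(-282) = 21645 + (1/24)*(-1/77)*(-1/282)*(-413602) = 21645 - 29543/37224 = 805683937/37224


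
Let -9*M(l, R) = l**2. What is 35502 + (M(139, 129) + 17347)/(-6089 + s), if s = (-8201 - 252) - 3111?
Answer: 5640314452/158877 ≈ 35501.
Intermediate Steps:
s = -11564 (s = -8453 - 3111 = -11564)
M(l, R) = -l**2/9
35502 + (M(139, 129) + 17347)/(-6089 + s) = 35502 + (-1/9*139**2 + 17347)/(-6089 - 11564) = 35502 + (-1/9*19321 + 17347)/(-17653) = 35502 + (-19321/9 + 17347)*(-1/17653) = 35502 + (136802/9)*(-1/17653) = 35502 - 136802/158877 = 5640314452/158877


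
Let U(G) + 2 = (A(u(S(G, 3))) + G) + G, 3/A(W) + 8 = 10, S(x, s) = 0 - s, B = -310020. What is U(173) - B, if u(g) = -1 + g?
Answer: 620731/2 ≈ 3.1037e+5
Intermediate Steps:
S(x, s) = -s
A(W) = 3/2 (A(W) = 3/(-8 + 10) = 3/2)
U(G) = -½ + 2*G (U(G) = -2 + ((3/2 + G) + G) = -2 + (3/2 + 2*G) = -½ + 2*G)
U(173) - B = (-½ + 2*173) - 1*(-310020) = (-½ + 346) + 310020 = 691/2 + 310020 = 620731/2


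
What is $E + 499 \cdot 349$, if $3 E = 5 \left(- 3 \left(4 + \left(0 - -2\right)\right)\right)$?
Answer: $174121$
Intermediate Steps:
$E = -30$ ($E = \frac{5 \left(- 3 \left(4 + \left(0 - -2\right)\right)\right)}{3} = \frac{5 \left(- 3 \left(4 + \left(0 + 2\right)\right)\right)}{3} = \frac{5 \left(- 3 \left(4 + 2\right)\right)}{3} = \frac{5 \left(\left(-3\right) 6\right)}{3} = \frac{5 \left(-18\right)}{3} = \frac{1}{3} \left(-90\right) = -30$)
$E + 499 \cdot 349 = -30 + 499 \cdot 349 = -30 + 174151 = 174121$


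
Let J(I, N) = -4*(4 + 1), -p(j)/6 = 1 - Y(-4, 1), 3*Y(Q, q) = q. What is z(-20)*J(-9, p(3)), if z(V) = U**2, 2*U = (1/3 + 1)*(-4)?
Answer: -1280/9 ≈ -142.22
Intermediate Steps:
Y(Q, q) = q/3
p(j) = -4 (p(j) = -6*(1 - 1/3) = -6*2/3 = -4)
U = -8/3 (U = ((1/3 + 1)*(-4))/2 = ((4/3)*(-4))/2 = (1/2)*(-16/3) = -8/3 ≈ -2.6667)
J(I, N) = -20 (J(I, N) = -4*5 = -20)
z(V) = 64/9 (z(V) = (-8/3)**2 = 64/9)
z(-20)*J(-9, p(3)) = (64/9)*(-20) = -1280/9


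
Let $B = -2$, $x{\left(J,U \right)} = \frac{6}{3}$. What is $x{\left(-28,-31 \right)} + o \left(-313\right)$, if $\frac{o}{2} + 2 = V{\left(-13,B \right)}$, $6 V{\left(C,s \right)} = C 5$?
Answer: $\frac{24107}{3} \approx 8035.7$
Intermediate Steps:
$x{\left(J,U \right)} = 2$ ($x{\left(J,U \right)} = 6 \cdot \frac{1}{3} = 2$)
$V{\left(C,s \right)} = \frac{5 C}{6}$ ($V{\left(C,s \right)} = \frac{C 5}{6} = \frac{5 C}{6}$)
$o = - \frac{77}{3}$ ($o = -4 + 2 \cdot \frac{5}{6} \left(-13\right) = -4 + 2 \left(- \frac{65}{6}\right) = -4 - \frac{65}{3} = - \frac{77}{3} \approx -25.667$)
$x{\left(-28,-31 \right)} + o \left(-313\right) = 2 - - \frac{24101}{3} = 2 + \frac{24101}{3} = \frac{24107}{3}$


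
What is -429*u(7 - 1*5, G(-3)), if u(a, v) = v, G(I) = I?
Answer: 1287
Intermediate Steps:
-429*u(7 - 1*5, G(-3)) = -429*(-3) = 1287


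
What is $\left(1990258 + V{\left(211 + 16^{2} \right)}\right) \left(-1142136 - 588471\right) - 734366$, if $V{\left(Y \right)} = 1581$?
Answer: $-3447091250639$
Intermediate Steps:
$\left(1990258 + V{\left(211 + 16^{2} \right)}\right) \left(-1142136 - 588471\right) - 734366 = \left(1990258 + 1581\right) \left(-1142136 - 588471\right) - 734366 = 1991839 \left(-1730607\right) - 734366 = -3447090516273 - 734366 = -3447091250639$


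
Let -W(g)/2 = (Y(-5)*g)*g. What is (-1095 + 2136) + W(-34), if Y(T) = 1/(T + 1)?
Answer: 1619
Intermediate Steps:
Y(T) = 1/(1 + T)
W(g) = g²/2 (W(g) = -2*g/(1 - 5)*g = -2*g/(-4)*g = -2*(-g/4)*g = -(-1)*g²/2 = g²/2)
(-1095 + 2136) + W(-34) = (-1095 + 2136) + (½)*(-34)² = 1041 + (½)*1156 = 1041 + 578 = 1619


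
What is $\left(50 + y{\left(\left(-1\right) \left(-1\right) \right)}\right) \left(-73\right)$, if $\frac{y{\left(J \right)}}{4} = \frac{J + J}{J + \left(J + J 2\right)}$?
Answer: $-3796$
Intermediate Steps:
$y{\left(J \right)} = 2$ ($y{\left(J \right)} = 4 \frac{J + J}{J + \left(J + J 2\right)} = 4 \frac{2 J}{J + \left(J + 2 J\right)} = 4 \frac{2 J}{J + 3 J} = 4 \frac{2 J}{4 J} = 4 \cdot 2 J \frac{1}{4 J} = 4 \cdot \frac{1}{2} = 2$)
$\left(50 + y{\left(\left(-1\right) \left(-1\right) \right)}\right) \left(-73\right) = \left(50 + 2\right) \left(-73\right) = 52 \left(-73\right) = -3796$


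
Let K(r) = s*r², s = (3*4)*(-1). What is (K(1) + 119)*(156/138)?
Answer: 2782/23 ≈ 120.96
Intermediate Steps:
s = -12 (s = 12*(-1) = -12)
K(r) = -12*r²
(K(1) + 119)*(156/138) = (-12*1² + 119)*(156/138) = (-12*1 + 119)*(156*(1/138)) = (-12 + 119)*(26/23) = 107*(26/23) = 2782/23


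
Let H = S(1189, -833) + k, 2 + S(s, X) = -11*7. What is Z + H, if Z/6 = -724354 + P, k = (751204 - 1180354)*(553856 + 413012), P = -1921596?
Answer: -414947277979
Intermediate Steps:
S(s, X) = -79 (S(s, X) = -2 - 11*7 = -2 - 77 = -79)
k = -414931402200 (k = -429150*966868 = -414931402200)
H = -414931402279 (H = -79 - 414931402200 = -414931402279)
Z = -15875700 (Z = 6*(-724354 - 1921596) = 6*(-2645950) = -15875700)
Z + H = -15875700 - 414931402279 = -414947277979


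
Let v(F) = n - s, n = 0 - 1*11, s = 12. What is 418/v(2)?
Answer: -418/23 ≈ -18.174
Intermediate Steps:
n = -11 (n = 0 - 11 = -11)
v(F) = -23 (v(F) = -11 - 1*12 = -11 - 12 = -23)
418/v(2) = 418/(-23) = 418*(-1/23) = -418/23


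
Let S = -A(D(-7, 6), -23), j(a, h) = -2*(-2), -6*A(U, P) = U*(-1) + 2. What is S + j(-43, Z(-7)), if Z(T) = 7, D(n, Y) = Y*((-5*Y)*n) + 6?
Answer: -620/3 ≈ -206.67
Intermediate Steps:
D(n, Y) = 6 - 5*n*Y² (D(n, Y) = Y*(-5*Y*n) + 6 = -5*n*Y² + 6 = 6 - 5*n*Y²)
A(U, P) = -⅓ + U/6 (A(U, P) = -(U*(-1) + 2)/6 = -(-U + 2)/6 = -(2 - U)/6 = -⅓ + U/6)
j(a, h) = 4
S = -632/3 (S = -(-⅓ + (6 - 5*(-7)*6²)/6) = -(-⅓ + (6 - 5*(-7)*36)/6) = -(-⅓ + (6 + 1260)/6) = -(-⅓ + (⅙)*1266) = -(-⅓ + 211) = -1*632/3 = -632/3 ≈ -210.67)
S + j(-43, Z(-7)) = -632/3 + 4 = -620/3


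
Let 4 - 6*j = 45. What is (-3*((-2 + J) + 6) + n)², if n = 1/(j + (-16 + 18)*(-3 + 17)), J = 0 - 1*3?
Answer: 140625/16129 ≈ 8.7188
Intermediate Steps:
j = -41/6 (j = ⅔ - ⅙*45 = ⅔ - 15/2 = -41/6 ≈ -6.8333)
J = -3 (J = 0 - 3 = -3)
n = 6/127 (n = 1/(-41/6 + (-16 + 18)*(-3 + 17)) = 1/(-41/6 + 2*14) = 1/(-41/6 + 28) = 1/(127/6) = 6/127 ≈ 0.047244)
(-3*((-2 + J) + 6) + n)² = (-3*((-2 - 3) + 6) + 6/127)² = (-3*(-5 + 6) + 6/127)² = (-3*1 + 6/127)² = (-3 + 6/127)² = (-375/127)² = 140625/16129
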